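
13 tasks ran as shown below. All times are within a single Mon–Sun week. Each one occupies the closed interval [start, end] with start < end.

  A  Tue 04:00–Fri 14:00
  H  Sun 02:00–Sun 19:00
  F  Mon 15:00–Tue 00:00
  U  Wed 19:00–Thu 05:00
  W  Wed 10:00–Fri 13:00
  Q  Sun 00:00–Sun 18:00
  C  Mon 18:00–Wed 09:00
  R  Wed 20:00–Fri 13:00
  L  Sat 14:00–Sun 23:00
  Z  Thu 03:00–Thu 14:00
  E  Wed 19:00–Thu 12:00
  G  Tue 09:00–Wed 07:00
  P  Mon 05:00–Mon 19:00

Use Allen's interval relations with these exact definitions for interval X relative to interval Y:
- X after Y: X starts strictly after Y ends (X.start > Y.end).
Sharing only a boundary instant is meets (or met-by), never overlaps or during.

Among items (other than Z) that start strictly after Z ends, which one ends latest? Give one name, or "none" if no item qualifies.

L

Target Z = [Thu 03:00, Thu 14:00].
A [Tue 04:00, Fri 14:00] → contains → excluded.
C [Mon 18:00, Wed 09:00] → before → excluded.
E [Wed 19:00, Thu 12:00] → overlaps → excluded.
F [Mon 15:00, Tue 00:00] → before → excluded.
G [Tue 09:00, Wed 07:00] → before → excluded.
H [Sun 02:00, Sun 19:00] → after → candidate.
L [Sat 14:00, Sun 23:00] → after → candidate.
P [Mon 05:00, Mon 19:00] → before → excluded.
Q [Sun 00:00, Sun 18:00] → after → candidate.
R [Wed 20:00, Fri 13:00] → contains → excluded.
U [Wed 19:00, Thu 05:00] → overlaps → excluded.
W [Wed 10:00, Fri 13:00] → contains → excluded.
Among candidates, latest end is Sun 23:00 → L.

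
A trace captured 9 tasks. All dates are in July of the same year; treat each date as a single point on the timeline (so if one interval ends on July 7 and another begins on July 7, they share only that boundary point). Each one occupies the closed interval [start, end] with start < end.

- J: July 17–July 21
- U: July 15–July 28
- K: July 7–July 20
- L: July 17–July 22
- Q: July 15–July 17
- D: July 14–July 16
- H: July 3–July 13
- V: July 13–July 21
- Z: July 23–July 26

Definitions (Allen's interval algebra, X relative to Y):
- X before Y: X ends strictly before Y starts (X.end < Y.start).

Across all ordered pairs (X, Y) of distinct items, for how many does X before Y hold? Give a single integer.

14

Checking all 72 ordered pairs for relation 'before'; matching pairs in alphabetical order:
(D, J): D before J ✓
(D, L): D before L ✓
(D, Z): D before Z ✓
(H, D): H before D ✓
(H, J): H before J ✓
(H, L): H before L ✓
(H, Q): H before Q ✓
(H, U): H before U ✓
(H, Z): H before Z ✓
(J, Z): J before Z ✓
(K, Z): K before Z ✓
(L, Z): L before Z ✓
(Q, Z): Q before Z ✓
(V, Z): V before Z ✓
Count: 14.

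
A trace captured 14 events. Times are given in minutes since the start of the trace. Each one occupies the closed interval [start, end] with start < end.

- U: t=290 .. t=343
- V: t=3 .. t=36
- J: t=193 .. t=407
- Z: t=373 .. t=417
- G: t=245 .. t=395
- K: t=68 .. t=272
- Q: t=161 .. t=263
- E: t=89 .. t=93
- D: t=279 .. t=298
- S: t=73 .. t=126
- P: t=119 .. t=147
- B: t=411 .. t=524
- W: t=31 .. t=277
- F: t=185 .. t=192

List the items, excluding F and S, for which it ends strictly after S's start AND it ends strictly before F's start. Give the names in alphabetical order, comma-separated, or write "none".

Conditions: its end is strictly after S's start (X.end > t=73) AND its end is strictly before F's start (X.end < t=185).
B: end t=524 > t=73? ✓; end t=524 < t=185? ✗ → no.
D: end t=298 > t=73? ✓; end t=298 < t=185? ✗ → no.
E: end t=93 > t=73? ✓; end t=93 < t=185? ✓ → yes.
G: end t=395 > t=73? ✓; end t=395 < t=185? ✗ → no.
J: end t=407 > t=73? ✓; end t=407 < t=185? ✗ → no.
K: end t=272 > t=73? ✓; end t=272 < t=185? ✗ → no.
P: end t=147 > t=73? ✓; end t=147 < t=185? ✓ → yes.
Q: end t=263 > t=73? ✓; end t=263 < t=185? ✗ → no.
U: end t=343 > t=73? ✓; end t=343 < t=185? ✗ → no.
V: end t=36 > t=73? ✗; end t=36 < t=185? ✓ → no.
W: end t=277 > t=73? ✓; end t=277 < t=185? ✗ → no.
Z: end t=417 > t=73? ✓; end t=417 < t=185? ✗ → no.
Result: E, P.

E, P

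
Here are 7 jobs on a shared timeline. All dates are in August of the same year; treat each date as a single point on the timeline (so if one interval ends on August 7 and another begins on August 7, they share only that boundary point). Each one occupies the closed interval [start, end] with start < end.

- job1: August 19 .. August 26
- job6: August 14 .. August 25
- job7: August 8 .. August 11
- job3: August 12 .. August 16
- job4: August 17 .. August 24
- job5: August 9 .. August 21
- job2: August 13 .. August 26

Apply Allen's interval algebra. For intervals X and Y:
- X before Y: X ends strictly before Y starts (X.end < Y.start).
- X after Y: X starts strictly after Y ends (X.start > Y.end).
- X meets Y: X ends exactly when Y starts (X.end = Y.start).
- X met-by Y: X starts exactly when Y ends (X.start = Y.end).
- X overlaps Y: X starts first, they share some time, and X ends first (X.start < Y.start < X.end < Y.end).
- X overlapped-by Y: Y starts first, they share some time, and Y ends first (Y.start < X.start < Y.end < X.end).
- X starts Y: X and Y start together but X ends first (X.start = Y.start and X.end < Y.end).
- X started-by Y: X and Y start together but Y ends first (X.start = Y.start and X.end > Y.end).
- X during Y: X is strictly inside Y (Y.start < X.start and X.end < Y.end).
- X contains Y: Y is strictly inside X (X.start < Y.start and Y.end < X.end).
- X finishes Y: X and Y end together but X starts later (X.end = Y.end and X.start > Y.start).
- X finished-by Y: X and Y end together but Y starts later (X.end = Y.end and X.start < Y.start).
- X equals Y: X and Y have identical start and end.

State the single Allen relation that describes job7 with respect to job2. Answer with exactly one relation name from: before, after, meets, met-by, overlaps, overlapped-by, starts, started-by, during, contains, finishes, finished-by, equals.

before

job7 = [August 8, August 11]; job2 = [August 13, August 26].
Compare endpoints: job7.start < job2.start, job7.start < job2.end, job7.end < job2.start, job7.end < job2.end.
That pattern is 'before'.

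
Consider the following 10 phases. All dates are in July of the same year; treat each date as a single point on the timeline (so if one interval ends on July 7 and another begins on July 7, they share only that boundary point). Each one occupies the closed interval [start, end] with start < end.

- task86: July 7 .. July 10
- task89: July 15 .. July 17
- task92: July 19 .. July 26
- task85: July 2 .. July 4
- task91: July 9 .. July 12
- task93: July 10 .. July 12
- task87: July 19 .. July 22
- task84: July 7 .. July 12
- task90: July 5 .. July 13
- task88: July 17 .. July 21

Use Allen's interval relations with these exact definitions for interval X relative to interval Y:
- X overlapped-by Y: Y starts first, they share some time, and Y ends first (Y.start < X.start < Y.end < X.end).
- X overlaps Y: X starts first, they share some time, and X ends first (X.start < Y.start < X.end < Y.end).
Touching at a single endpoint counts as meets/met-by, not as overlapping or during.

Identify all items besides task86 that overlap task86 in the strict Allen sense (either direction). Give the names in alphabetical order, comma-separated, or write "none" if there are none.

Target task86 = [July 7, July 10].
task84 [July 7, July 12] → started-by → no.
task85 [July 2, July 4] → before → no.
task87 [July 19, July 22] → after → no.
task88 [July 17, July 21] → after → no.
task89 [July 15, July 17] → after → no.
task90 [July 5, July 13] → contains → no.
task91 [July 9, July 12] → overlapped-by → yes.
task92 [July 19, July 26] → after → no.
task93 [July 10, July 12] → met-by → no.
Result: task91.

task91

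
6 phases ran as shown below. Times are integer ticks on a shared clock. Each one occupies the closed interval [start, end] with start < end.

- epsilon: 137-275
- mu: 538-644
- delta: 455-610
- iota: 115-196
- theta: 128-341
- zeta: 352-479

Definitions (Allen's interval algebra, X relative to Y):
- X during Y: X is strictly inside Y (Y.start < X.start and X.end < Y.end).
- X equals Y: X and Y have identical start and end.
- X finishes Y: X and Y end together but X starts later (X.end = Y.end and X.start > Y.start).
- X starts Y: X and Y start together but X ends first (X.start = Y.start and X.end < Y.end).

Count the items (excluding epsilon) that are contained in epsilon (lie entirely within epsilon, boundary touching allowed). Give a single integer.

Target epsilon = [137, 275].
delta [455, 610] → after → no.
iota [115, 196] → overlaps → no.
mu [538, 644] → after → no.
theta [128, 341] → contains → no.
zeta [352, 479] → after → no.
Total: 0.

0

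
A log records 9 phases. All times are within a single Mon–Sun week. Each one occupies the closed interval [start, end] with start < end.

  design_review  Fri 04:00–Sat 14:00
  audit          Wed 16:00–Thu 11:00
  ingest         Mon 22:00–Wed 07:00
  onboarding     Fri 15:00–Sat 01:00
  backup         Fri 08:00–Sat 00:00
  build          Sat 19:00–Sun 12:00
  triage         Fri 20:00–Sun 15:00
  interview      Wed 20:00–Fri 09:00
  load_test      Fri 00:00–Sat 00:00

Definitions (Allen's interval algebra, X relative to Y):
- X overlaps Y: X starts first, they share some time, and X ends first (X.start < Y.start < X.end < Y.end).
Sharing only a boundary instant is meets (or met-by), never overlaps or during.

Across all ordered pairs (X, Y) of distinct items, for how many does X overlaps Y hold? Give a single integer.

11

Checking all 72 ordered pairs for relation 'overlaps'; matching pairs in alphabetical order:
(audit, interview): audit overlaps interview ✓
(backup, onboarding): backup overlaps onboarding ✓
(backup, triage): backup overlaps triage ✓
(design_review, triage): design_review overlaps triage ✓
(interview, backup): interview overlaps backup ✓
(interview, design_review): interview overlaps design_review ✓
(interview, load_test): interview overlaps load_test ✓
(load_test, design_review): load_test overlaps design_review ✓
(load_test, onboarding): load_test overlaps onboarding ✓
(load_test, triage): load_test overlaps triage ✓
(onboarding, triage): onboarding overlaps triage ✓
Count: 11.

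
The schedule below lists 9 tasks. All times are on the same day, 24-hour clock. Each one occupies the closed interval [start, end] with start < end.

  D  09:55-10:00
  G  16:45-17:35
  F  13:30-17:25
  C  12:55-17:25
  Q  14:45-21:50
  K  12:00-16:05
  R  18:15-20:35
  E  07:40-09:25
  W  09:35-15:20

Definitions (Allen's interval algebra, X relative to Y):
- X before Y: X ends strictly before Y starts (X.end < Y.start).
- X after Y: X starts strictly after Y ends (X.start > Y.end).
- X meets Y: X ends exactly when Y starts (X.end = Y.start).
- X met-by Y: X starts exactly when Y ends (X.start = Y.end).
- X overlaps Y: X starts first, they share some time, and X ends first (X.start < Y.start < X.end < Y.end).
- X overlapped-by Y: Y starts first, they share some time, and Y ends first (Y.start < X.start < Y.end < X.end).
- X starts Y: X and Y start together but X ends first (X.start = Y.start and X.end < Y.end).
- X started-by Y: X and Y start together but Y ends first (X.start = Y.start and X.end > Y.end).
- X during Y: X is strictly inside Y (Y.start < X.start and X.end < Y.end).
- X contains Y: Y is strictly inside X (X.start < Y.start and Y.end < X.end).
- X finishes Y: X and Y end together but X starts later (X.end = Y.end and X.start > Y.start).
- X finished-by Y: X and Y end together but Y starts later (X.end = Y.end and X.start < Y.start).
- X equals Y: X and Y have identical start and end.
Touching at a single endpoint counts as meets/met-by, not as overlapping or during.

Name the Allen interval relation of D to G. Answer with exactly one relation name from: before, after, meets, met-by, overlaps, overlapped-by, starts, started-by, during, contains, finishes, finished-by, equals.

D = [09:55, 10:00]; G = [16:45, 17:35].
Compare endpoints: D.start < G.start, D.start < G.end, D.end < G.start, D.end < G.end.
That pattern is 'before'.

before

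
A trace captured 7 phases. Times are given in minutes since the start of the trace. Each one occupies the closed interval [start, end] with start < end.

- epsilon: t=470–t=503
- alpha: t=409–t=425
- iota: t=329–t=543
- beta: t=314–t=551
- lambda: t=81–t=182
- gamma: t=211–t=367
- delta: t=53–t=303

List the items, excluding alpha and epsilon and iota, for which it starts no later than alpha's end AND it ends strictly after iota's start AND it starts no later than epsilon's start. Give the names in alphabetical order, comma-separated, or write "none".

Conditions: its start is no later than alpha's end (X.start <= t=425) AND its end is strictly after iota's start (X.end > t=329) AND its start is no later than epsilon's start (X.start <= t=470).
beta: start t=314 <= t=425? ✓; end t=551 > t=329? ✓; start t=314 <= t=470? ✓ → yes.
delta: start t=53 <= t=425? ✓; end t=303 > t=329? ✗; start t=53 <= t=470? ✓ → no.
gamma: start t=211 <= t=425? ✓; end t=367 > t=329? ✓; start t=211 <= t=470? ✓ → yes.
lambda: start t=81 <= t=425? ✓; end t=182 > t=329? ✗; start t=81 <= t=470? ✓ → no.
Result: beta, gamma.

beta, gamma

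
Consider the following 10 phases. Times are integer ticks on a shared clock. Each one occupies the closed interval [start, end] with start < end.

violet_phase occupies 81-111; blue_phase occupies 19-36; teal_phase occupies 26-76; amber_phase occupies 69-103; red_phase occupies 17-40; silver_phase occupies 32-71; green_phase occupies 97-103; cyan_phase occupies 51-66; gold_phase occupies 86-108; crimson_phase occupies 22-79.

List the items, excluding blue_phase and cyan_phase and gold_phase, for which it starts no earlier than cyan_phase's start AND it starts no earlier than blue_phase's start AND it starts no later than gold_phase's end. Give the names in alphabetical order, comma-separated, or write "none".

Conditions: its start is no earlier than cyan_phase's start (X.start >= 51) AND its start is no earlier than blue_phase's start (X.start >= 19) AND its start is no later than gold_phase's end (X.start <= 108).
amber_phase: start 69 >= 51? ✓; start 69 >= 19? ✓; start 69 <= 108? ✓ → yes.
crimson_phase: start 22 >= 51? ✗; start 22 >= 19? ✓; start 22 <= 108? ✓ → no.
green_phase: start 97 >= 51? ✓; start 97 >= 19? ✓; start 97 <= 108? ✓ → yes.
red_phase: start 17 >= 51? ✗; start 17 >= 19? ✗; start 17 <= 108? ✓ → no.
silver_phase: start 32 >= 51? ✗; start 32 >= 19? ✓; start 32 <= 108? ✓ → no.
teal_phase: start 26 >= 51? ✗; start 26 >= 19? ✓; start 26 <= 108? ✓ → no.
violet_phase: start 81 >= 51? ✓; start 81 >= 19? ✓; start 81 <= 108? ✓ → yes.
Result: amber_phase, green_phase, violet_phase.

amber_phase, green_phase, violet_phase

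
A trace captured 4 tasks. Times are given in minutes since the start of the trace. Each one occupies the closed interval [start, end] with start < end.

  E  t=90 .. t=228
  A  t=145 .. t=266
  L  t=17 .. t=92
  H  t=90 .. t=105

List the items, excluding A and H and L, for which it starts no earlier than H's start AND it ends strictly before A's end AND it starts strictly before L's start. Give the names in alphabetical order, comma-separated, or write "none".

none

Conditions: its start is no earlier than H's start (X.start >= t=90) AND its end is strictly before A's end (X.end < t=266) AND its start is strictly before L's start (X.start < t=17).
E: start t=90 >= t=90? ✓; end t=228 < t=266? ✓; start t=90 < t=17? ✗ → no.
Result: none.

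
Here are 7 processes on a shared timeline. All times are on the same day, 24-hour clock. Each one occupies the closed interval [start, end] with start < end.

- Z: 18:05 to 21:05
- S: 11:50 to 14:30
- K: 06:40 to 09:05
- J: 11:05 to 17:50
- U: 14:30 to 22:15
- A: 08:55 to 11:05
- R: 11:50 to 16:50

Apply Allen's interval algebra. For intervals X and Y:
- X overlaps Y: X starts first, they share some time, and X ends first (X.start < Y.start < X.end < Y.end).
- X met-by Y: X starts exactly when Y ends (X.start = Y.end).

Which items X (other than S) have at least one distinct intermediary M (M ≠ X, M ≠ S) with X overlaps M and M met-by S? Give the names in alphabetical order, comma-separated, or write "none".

J, R

Target S = [11:50, 14:30].
Intermediaries M with M met-by S: U.
Via U — items with X overlaps U: J, R.
Union: J, R.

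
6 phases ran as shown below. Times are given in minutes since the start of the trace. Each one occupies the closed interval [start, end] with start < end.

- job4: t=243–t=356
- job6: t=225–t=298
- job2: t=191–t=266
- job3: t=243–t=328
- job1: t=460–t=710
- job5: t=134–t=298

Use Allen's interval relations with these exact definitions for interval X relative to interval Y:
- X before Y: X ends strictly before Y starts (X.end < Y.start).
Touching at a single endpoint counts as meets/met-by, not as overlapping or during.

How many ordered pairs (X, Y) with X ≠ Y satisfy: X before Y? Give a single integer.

Checking all 30 ordered pairs for relation 'before'; matching pairs in alphabetical order:
(job2, job1): job2 before job1 ✓
(job3, job1): job3 before job1 ✓
(job4, job1): job4 before job1 ✓
(job5, job1): job5 before job1 ✓
(job6, job1): job6 before job1 ✓
Count: 5.

5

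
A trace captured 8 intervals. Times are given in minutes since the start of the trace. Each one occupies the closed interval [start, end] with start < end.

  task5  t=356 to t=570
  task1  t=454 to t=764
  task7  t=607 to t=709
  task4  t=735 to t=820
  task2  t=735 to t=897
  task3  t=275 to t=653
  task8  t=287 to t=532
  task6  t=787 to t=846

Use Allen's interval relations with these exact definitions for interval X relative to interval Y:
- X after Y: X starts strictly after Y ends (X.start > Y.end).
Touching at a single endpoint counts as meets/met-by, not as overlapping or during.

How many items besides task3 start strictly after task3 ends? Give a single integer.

3

Target task3 = [t=275, t=653].
task1 [t=454, t=764] → overlapped-by → no.
task2 [t=735, t=897] → after → counts.
task4 [t=735, t=820] → after → counts.
task5 [t=356, t=570] → during → no.
task6 [t=787, t=846] → after → counts.
task7 [t=607, t=709] → overlapped-by → no.
task8 [t=287, t=532] → during → no.
Total: 3.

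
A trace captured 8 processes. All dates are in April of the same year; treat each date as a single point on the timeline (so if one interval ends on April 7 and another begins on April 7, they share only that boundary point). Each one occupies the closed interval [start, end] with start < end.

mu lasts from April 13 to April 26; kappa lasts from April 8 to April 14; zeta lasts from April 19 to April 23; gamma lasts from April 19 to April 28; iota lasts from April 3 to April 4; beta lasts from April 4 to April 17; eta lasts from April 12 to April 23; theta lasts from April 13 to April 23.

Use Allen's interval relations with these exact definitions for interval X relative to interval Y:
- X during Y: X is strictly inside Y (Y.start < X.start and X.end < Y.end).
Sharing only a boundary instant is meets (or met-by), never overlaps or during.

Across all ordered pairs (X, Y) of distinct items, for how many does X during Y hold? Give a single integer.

Checking all 56 ordered pairs for relation 'during'; matching pairs in alphabetical order:
(kappa, beta): kappa during beta ✓
(zeta, mu): zeta during mu ✓
Count: 2.

2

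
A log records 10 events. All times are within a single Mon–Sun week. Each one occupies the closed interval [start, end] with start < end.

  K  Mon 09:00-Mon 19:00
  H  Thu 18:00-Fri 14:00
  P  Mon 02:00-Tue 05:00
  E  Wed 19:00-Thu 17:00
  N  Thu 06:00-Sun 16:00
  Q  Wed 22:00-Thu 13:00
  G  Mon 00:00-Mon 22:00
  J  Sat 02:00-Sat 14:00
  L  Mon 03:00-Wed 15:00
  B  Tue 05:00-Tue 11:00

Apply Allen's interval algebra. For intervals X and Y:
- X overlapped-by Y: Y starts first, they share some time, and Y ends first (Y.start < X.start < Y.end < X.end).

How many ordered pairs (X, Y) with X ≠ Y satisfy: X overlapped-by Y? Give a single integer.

Checking all 90 ordered pairs for relation 'overlapped-by'; matching pairs in alphabetical order:
(L, G): L overlapped-by G ✓
(L, P): L overlapped-by P ✓
(N, E): N overlapped-by E ✓
(N, Q): N overlapped-by Q ✓
(P, G): P overlapped-by G ✓
Count: 5.

5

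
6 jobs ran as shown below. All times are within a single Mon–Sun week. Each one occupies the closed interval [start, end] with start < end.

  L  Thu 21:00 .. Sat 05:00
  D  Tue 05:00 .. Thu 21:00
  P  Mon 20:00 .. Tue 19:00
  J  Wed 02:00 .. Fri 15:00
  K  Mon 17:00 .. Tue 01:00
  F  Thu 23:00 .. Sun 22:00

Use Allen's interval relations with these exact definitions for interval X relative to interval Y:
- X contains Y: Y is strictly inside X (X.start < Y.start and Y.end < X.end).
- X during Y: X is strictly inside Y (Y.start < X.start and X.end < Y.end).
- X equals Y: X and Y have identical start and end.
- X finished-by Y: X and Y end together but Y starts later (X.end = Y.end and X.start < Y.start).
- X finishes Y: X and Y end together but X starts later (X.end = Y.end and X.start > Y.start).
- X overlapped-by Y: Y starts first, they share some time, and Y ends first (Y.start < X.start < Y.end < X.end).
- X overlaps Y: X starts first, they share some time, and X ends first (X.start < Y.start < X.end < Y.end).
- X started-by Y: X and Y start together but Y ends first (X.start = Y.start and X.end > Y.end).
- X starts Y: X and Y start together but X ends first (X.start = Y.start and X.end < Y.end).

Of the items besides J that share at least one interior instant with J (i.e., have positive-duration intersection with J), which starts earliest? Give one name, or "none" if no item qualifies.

Target J = [Wed 02:00, Fri 15:00].
D [Tue 05:00, Thu 21:00] → overlaps → candidate.
F [Thu 23:00, Sun 22:00] → overlapped-by → candidate.
K [Mon 17:00, Tue 01:00] → before → excluded.
L [Thu 21:00, Sat 05:00] → overlapped-by → candidate.
P [Mon 20:00, Tue 19:00] → before → excluded.
Among candidates, earliest start is Tue 05:00 → D.

D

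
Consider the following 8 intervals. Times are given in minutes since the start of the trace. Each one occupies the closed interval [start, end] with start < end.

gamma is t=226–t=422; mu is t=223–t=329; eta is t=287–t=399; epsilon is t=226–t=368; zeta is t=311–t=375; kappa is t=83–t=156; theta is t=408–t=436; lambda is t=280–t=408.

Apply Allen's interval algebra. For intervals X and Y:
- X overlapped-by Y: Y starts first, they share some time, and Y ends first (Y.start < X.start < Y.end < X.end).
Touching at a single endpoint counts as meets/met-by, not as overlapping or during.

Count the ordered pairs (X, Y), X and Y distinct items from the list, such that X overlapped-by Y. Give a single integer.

9

Checking all 56 ordered pairs for relation 'overlapped-by'; matching pairs in alphabetical order:
(epsilon, mu): epsilon overlapped-by mu ✓
(eta, epsilon): eta overlapped-by epsilon ✓
(eta, mu): eta overlapped-by mu ✓
(gamma, mu): gamma overlapped-by mu ✓
(lambda, epsilon): lambda overlapped-by epsilon ✓
(lambda, mu): lambda overlapped-by mu ✓
(theta, gamma): theta overlapped-by gamma ✓
(zeta, epsilon): zeta overlapped-by epsilon ✓
(zeta, mu): zeta overlapped-by mu ✓
Count: 9.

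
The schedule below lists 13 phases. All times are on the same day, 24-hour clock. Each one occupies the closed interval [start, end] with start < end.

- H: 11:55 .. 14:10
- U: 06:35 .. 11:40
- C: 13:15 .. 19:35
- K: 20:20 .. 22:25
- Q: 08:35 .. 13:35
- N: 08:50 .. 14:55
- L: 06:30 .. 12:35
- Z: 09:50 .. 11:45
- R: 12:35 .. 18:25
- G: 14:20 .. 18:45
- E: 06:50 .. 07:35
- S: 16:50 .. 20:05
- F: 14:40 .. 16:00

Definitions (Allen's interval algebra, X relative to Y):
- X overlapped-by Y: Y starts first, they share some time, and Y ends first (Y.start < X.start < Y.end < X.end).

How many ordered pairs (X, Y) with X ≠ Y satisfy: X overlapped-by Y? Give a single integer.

Checking all 156 ordered pairs for relation 'overlapped-by'; matching pairs in alphabetical order:
(C, H): C overlapped-by H ✓
(C, N): C overlapped-by N ✓
(C, Q): C overlapped-by Q ✓
(C, R): C overlapped-by R ✓
(F, N): F overlapped-by N ✓
(G, N): G overlapped-by N ✓
(G, R): G overlapped-by R ✓
(H, L): H overlapped-by L ✓
(H, Q): H overlapped-by Q ✓
(N, L): N overlapped-by L ✓
(N, Q): N overlapped-by Q ✓
(N, U): N overlapped-by U ✓
(Q, L): Q overlapped-by L ✓
(Q, U): Q overlapped-by U ✓
(R, H): R overlapped-by H ✓
(R, N): R overlapped-by N ✓
(R, Q): R overlapped-by Q ✓
(S, C): S overlapped-by C ✓
(S, G): S overlapped-by G ✓
(S, R): S overlapped-by R ✓
(Z, U): Z overlapped-by U ✓
Count: 21.

21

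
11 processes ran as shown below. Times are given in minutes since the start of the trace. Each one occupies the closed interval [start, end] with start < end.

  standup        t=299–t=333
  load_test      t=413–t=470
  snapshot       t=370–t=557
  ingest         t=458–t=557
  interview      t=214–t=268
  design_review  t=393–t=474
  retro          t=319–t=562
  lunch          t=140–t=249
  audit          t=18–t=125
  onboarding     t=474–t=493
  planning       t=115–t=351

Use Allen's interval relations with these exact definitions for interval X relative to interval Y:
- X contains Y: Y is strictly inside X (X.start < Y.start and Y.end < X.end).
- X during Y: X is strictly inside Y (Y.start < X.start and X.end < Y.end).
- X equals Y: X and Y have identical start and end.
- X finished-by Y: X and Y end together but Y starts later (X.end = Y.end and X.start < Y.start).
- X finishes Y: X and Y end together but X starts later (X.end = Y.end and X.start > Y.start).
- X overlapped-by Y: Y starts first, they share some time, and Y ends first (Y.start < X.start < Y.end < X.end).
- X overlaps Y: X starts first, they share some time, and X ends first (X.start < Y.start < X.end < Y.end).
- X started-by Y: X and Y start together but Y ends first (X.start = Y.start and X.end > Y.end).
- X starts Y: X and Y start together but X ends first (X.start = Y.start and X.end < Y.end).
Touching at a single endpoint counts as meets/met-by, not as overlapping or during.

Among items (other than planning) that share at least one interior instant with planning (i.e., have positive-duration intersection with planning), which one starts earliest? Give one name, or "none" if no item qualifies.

Target planning = [t=115, t=351].
audit [t=18, t=125] → overlaps → candidate.
design_review [t=393, t=474] → after → excluded.
ingest [t=458, t=557] → after → excluded.
interview [t=214, t=268] → during → candidate.
load_test [t=413, t=470] → after → excluded.
lunch [t=140, t=249] → during → candidate.
onboarding [t=474, t=493] → after → excluded.
retro [t=319, t=562] → overlapped-by → candidate.
snapshot [t=370, t=557] → after → excluded.
standup [t=299, t=333] → during → candidate.
Among candidates, earliest start is t=18 → audit.

audit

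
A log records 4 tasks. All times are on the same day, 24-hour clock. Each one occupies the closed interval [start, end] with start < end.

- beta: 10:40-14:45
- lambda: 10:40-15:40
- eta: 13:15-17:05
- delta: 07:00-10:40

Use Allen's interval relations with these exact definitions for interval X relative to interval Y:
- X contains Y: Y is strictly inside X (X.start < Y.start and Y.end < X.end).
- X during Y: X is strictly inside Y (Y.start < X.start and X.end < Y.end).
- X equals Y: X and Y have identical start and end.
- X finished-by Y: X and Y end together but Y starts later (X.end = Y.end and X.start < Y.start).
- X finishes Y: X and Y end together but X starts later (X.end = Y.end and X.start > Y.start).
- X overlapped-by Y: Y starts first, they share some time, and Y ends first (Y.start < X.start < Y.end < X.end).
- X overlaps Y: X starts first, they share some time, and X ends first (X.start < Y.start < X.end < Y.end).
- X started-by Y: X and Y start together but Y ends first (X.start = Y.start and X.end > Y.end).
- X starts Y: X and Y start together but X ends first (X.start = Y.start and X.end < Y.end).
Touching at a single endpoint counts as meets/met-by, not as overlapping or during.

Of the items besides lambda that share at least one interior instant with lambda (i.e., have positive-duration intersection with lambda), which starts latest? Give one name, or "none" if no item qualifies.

eta

Target lambda = [10:40, 15:40].
beta [10:40, 14:45] → starts → candidate.
delta [07:00, 10:40] → meets → excluded.
eta [13:15, 17:05] → overlapped-by → candidate.
Among candidates, latest start is 13:15 → eta.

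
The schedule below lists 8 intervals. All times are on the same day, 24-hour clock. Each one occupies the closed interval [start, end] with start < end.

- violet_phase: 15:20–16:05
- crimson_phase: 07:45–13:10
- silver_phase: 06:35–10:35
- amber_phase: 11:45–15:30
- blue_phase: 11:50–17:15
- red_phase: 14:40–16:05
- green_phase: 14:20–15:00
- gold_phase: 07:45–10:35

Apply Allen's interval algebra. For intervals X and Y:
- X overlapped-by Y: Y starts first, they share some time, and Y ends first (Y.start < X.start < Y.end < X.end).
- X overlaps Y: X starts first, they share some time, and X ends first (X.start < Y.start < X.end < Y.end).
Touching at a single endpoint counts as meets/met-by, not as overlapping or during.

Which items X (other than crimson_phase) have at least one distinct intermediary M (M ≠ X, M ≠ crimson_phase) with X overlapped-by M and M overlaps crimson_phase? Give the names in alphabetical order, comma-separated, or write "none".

none

Target crimson_phase = [07:45, 13:10].
Intermediaries M with M overlaps crimson_phase: silver_phase.
Via silver_phase — items with X overlapped-by silver_phase: none.
Union: none.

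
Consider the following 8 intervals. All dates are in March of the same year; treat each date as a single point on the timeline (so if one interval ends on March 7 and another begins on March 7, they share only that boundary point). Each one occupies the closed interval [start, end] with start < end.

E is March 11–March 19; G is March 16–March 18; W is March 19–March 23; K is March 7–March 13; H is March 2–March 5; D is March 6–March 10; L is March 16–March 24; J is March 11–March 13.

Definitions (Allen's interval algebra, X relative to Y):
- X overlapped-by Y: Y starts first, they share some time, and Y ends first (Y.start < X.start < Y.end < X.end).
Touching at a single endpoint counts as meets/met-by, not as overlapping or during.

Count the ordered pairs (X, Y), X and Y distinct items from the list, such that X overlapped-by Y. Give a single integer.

3

Checking all 56 ordered pairs for relation 'overlapped-by'; matching pairs in alphabetical order:
(E, K): E overlapped-by K ✓
(K, D): K overlapped-by D ✓
(L, E): L overlapped-by E ✓
Count: 3.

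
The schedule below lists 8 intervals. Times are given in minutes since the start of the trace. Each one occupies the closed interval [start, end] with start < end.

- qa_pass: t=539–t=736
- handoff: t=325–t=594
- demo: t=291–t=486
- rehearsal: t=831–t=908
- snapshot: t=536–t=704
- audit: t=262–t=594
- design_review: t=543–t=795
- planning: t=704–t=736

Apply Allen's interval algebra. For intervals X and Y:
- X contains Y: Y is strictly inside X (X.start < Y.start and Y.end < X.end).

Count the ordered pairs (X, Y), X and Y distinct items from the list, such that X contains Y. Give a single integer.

2

Checking all 56 ordered pairs for relation 'contains'; matching pairs in alphabetical order:
(audit, demo): audit contains demo ✓
(design_review, planning): design_review contains planning ✓
Count: 2.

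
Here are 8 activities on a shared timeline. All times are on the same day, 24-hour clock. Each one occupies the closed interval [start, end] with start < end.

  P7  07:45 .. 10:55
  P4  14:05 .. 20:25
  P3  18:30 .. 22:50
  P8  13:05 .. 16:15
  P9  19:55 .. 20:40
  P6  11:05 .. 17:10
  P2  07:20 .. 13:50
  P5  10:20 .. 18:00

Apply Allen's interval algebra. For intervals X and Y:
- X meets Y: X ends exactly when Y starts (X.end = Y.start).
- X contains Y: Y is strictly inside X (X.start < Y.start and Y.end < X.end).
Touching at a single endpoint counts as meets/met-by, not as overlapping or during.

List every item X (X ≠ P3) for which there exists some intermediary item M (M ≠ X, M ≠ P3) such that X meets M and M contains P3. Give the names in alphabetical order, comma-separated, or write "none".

none

Target P3 = [18:30, 22:50].
Intermediaries M with M contains P3: none.
Union: none.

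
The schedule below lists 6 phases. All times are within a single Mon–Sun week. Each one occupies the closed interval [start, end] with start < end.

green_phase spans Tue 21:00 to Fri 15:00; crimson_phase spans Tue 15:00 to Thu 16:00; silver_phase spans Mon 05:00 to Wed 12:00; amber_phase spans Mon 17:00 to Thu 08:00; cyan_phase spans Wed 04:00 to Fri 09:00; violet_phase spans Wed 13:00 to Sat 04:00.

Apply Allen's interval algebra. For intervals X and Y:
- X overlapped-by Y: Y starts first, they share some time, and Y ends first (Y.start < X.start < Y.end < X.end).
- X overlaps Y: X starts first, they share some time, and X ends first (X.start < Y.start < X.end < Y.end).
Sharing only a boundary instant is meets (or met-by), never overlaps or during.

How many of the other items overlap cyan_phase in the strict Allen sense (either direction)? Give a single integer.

4

Target cyan_phase = [Wed 04:00, Fri 09:00].
amber_phase [Mon 17:00, Thu 08:00] → overlaps → counts.
crimson_phase [Tue 15:00, Thu 16:00] → overlaps → counts.
green_phase [Tue 21:00, Fri 15:00] → contains → no.
silver_phase [Mon 05:00, Wed 12:00] → overlaps → counts.
violet_phase [Wed 13:00, Sat 04:00] → overlapped-by → counts.
Total: 4.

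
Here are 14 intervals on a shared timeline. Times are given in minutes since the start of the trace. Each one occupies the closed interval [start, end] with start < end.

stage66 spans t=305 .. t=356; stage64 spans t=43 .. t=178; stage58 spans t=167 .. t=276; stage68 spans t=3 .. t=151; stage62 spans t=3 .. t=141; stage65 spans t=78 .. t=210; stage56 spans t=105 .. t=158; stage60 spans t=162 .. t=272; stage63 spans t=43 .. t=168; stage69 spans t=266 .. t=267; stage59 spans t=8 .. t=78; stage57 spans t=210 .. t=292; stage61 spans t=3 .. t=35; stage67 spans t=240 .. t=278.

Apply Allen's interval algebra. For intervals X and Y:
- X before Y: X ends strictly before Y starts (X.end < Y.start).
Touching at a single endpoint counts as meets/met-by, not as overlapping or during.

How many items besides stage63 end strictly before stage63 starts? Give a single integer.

Target stage63 = [t=43, t=168].
stage56 [t=105, t=158] → during → no.
stage57 [t=210, t=292] → after → no.
stage58 [t=167, t=276] → overlapped-by → no.
stage59 [t=8, t=78] → overlaps → no.
stage60 [t=162, t=272] → overlapped-by → no.
stage61 [t=3, t=35] → before → counts.
stage62 [t=3, t=141] → overlaps → no.
stage64 [t=43, t=178] → started-by → no.
stage65 [t=78, t=210] → overlapped-by → no.
stage66 [t=305, t=356] → after → no.
stage67 [t=240, t=278] → after → no.
stage68 [t=3, t=151] → overlaps → no.
stage69 [t=266, t=267] → after → no.
Total: 1.

1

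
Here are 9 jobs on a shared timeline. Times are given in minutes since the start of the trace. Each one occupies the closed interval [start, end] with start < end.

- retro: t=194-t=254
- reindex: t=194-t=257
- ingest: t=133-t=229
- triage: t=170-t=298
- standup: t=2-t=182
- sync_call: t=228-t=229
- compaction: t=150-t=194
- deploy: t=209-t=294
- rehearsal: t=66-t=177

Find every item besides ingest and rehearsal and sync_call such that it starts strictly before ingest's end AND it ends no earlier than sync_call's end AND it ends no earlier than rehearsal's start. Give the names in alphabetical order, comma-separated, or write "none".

Conditions: its start is strictly before ingest's end (X.start < t=229) AND its end is no earlier than sync_call's end (X.end >= t=229) AND its end is no earlier than rehearsal's start (X.end >= t=66).
compaction: start t=150 < t=229? ✓; end t=194 >= t=229? ✗; end t=194 >= t=66? ✓ → no.
deploy: start t=209 < t=229? ✓; end t=294 >= t=229? ✓; end t=294 >= t=66? ✓ → yes.
reindex: start t=194 < t=229? ✓; end t=257 >= t=229? ✓; end t=257 >= t=66? ✓ → yes.
retro: start t=194 < t=229? ✓; end t=254 >= t=229? ✓; end t=254 >= t=66? ✓ → yes.
standup: start t=2 < t=229? ✓; end t=182 >= t=229? ✗; end t=182 >= t=66? ✓ → no.
triage: start t=170 < t=229? ✓; end t=298 >= t=229? ✓; end t=298 >= t=66? ✓ → yes.
Result: deploy, reindex, retro, triage.

deploy, reindex, retro, triage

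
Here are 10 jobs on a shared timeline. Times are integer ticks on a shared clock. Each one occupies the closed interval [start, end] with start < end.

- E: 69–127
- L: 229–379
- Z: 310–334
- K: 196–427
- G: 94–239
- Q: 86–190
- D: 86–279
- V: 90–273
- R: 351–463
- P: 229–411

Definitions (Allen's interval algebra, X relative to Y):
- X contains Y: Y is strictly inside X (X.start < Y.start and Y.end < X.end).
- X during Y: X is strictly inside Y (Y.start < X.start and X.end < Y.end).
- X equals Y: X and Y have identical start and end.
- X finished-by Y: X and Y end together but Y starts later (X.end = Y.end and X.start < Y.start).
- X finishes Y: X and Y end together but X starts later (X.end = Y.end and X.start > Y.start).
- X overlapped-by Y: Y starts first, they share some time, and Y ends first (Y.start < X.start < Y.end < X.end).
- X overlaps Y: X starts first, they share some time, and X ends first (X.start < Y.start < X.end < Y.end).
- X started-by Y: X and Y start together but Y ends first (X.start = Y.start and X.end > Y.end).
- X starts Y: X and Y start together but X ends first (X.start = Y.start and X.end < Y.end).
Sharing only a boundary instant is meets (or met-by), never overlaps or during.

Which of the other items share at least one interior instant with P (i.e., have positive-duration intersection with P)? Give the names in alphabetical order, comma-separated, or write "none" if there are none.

D, G, K, L, R, V, Z

Target P = [229, 411].
D [86, 279] → overlaps → yes.
E [69, 127] → before → no.
G [94, 239] → overlaps → yes.
K [196, 427] → contains → yes.
L [229, 379] → starts → yes.
Q [86, 190] → before → no.
R [351, 463] → overlapped-by → yes.
V [90, 273] → overlaps → yes.
Z [310, 334] → during → yes.
Result: D, G, K, L, R, V, Z.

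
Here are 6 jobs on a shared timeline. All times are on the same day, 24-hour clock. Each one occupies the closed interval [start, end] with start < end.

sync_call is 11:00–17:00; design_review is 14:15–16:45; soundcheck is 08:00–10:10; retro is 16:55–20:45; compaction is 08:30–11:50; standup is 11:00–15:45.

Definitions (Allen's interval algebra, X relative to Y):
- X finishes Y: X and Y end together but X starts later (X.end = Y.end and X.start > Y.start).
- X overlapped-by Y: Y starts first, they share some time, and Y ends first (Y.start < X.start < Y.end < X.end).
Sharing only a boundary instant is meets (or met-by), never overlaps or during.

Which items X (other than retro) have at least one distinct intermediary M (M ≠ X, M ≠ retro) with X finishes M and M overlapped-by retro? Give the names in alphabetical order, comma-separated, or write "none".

none

Target retro = [16:55, 20:45].
Intermediaries M with M overlapped-by retro: none.
Union: none.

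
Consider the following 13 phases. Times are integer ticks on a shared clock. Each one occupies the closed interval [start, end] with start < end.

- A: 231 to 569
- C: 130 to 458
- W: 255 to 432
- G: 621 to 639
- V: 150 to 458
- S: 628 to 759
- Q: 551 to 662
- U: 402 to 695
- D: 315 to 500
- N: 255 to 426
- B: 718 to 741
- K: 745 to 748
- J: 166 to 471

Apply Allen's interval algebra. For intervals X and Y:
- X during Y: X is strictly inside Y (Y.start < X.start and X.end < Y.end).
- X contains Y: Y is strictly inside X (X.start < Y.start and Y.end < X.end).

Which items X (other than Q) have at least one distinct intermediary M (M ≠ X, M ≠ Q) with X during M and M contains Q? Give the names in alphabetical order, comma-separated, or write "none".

G

Target Q = [551, 662].
Intermediaries M with M contains Q: U.
Via U — items with X during U: G.
Union: G.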